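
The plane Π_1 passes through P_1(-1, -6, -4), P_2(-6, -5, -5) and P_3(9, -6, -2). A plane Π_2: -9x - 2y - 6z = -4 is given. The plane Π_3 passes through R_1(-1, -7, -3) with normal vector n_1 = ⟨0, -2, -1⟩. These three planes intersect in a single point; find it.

P_1P_2 = (-5, 1, -1), P_1P_3 = (10, 0, 2); a normal to Π_1 is P_1P_2 × P_1P_3 = (2, 0, -10).
Using P_1: Π_1 has equation 2x - 10z = 38.
Π_3: n_1·r = n_1·R_1 gives -2y - z = 17.
Solving the 3×3 linear system 2x - 10z = 38, -9x - 2y - 6z = -4, -2y - z = 17 (e.g. by elimination or Cramer's rule, determinant = -200) gives (4, -7, -3).

(4, -7, -3)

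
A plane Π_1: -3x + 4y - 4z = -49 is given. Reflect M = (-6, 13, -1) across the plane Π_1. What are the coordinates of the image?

(12, -11, 23)

λ = (n·M − d)/|n|² = (74 − (-49))/41 = 3.
Reflection = M − 2λn = (-6, 13, -1) − 6·(-3, 4, -4) = (12, -11, 23).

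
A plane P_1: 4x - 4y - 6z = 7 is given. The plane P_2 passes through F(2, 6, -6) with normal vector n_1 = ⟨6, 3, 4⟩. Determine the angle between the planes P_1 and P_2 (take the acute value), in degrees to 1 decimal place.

P_2: n_1·r = n_1·F gives 6x + 3y + 4z = 6.
cos θ = |n₁·n₂| / (|n₁||n₂|) = |-12| / (√68 · √61).
θ = arccos(0.18632) ≈ 79.3°.

79.3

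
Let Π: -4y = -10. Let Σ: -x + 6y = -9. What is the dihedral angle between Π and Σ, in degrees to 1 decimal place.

9.5

cos θ = |n₁·n₂| / (|n₁||n₂|) = |-24| / (√16 · √37).
θ = arccos(0.98639) ≈ 9.5°.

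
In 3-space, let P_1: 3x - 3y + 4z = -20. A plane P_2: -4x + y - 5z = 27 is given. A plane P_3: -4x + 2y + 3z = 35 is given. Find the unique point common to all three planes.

Solving the 3×3 linear system 3x - 3y + 4z = -20, -4x + y - 5z = 27, -4x + 2y + 3z = 35 (e.g. by elimination or Cramer's rule, determinant = -73) gives (-8, 0, 1).

(-8, 0, 1)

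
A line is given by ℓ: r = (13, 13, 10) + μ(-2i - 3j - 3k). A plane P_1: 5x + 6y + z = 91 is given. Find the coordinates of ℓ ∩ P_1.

(9, 7, 4)

Substitute r = (13, 13, 10) + t(-2, -3, -3) into the plane: 153 + (-31)t = 91, so t = 2.
Intersection: (13, 13, 10) + 2·(-2, -3, -3) = (9, 7, 4).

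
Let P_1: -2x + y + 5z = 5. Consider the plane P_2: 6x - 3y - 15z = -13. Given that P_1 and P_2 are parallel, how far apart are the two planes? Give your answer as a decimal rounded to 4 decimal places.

0.1217

Rescale P_2 by 1/(-3): -2x + y + 5z = 13/3. Then distance = |5 − (13/3)| / √30 ≈ 0.1217.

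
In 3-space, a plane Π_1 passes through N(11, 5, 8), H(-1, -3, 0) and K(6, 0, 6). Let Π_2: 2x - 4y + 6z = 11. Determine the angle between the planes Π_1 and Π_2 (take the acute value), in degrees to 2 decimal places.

NH = (-12, -8, -8), NK = (-5, -5, -2); a normal to Π_1 is NH × NK = (-24, 16, 20).
Using N: Π_1 has equation -24x + 16y + 20z = -24.
cos θ = |n₁·n₂| / (|n₁||n₂|) = |8| / (√1232 · √56).
θ = arccos(0.03046) ≈ 88.25°.

88.25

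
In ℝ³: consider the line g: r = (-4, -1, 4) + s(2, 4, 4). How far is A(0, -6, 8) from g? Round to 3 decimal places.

Taking (-4, -1, 4) on g with direction v = (2, 4, 4): w = A − (-4, -1, 4) = (4, -5, 4), and w × v = (-36, -8, 26).
Distance = |w × v| / |v| = √2036 / √36 ≈ 7.520.

7.520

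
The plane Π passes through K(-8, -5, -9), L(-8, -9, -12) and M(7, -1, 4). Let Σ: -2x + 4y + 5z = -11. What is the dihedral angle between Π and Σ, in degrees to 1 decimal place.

69.5

KL = (0, -4, -3), KM = (15, 4, 13); a normal to Π is KL × KM = (-40, -45, 60).
Using K: Π has equation -40x - 45y + 60z = 5.
cos θ = |n₁·n₂| / (|n₁||n₂|) = |200| / (√7225 · √45).
θ = arccos(0.35076) ≈ 69.5°.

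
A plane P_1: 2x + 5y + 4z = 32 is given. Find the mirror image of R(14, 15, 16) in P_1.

λ = (n·R − d)/|n|² = (167 − 32)/45 = 3.
Reflection = R − 2λn = (14, 15, 16) − 6·(2, 5, 4) = (2, -15, -8).

(2, -15, -8)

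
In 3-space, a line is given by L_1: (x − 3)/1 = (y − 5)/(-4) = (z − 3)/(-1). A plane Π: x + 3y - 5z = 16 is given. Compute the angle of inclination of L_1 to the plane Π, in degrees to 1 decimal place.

L_1 has direction (1, -4, -1) through (3, 5, 3).
sin θ = |n·v| / (|n||v|) = |-6| / (√35 · √18) = 0.23905.
θ ≈ 13.8°.

13.8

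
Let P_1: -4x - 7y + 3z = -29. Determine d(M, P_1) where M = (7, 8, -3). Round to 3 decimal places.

7.440

n·M − d = (-4)·(7) + (-7)·(8) + (3)·(-3) − (-29) = -64; |n| = √74.
Distance = |-64| / √74 = 64/√74 ≈ 7.440.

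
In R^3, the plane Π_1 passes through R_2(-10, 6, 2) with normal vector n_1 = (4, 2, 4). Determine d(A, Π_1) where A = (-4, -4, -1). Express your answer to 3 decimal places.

Π_1: n_1·r = n_1·R_2 gives 4x + 2y + 4z = -20.
n·A − d = (4)·(-4) + (2)·(-4) + (4)·(-1) − (-20) = -8; |n| = √36.
Distance = |-8| / √36 = 8/√36 ≈ 1.333.

1.333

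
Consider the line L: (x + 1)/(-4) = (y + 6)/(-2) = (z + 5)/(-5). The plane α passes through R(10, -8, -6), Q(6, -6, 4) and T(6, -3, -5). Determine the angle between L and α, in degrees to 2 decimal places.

52.13

L has direction (-4, -2, -5) through (-1, -6, -5).
RQ = (-4, 2, 10), RT = (-4, 5, 1); a normal to α is RQ × RT = (-48, -36, -12).
Using R: α has equation -48x - 36y - 12z = -120.
sin θ = |n·v| / (|n||v|) = |324| / (√3744 · √45) = 0.78935.
θ ≈ 52.13°.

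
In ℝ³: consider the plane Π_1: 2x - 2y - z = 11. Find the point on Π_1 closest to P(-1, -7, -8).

Foot = P − λn with λ = (n·P − d)/|n|² = (20 − 11)/9 = 1.
Foot = (-1, -7, -8) − 1·(2, -2, -1) = (-3, -5, -7).

(-3, -5, -7)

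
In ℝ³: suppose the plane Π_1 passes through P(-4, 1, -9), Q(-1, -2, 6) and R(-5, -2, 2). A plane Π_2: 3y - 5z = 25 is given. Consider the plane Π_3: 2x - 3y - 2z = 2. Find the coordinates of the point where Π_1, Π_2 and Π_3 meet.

(-4, 0, -5)

PQ = (3, -3, 15), PR = (-1, -3, 11); a normal to Π_1 is PQ × PR = (12, -48, -12).
Using P: Π_1 has equation 12x - 48y - 12z = 12.
Solving the 3×3 linear system 12x - 48y - 12z = 12, 3y - 5z = 25, 2x - 3y - 2z = 2 (e.g. by elimination or Cramer's rule, determinant = 300) gives (-4, 0, -5).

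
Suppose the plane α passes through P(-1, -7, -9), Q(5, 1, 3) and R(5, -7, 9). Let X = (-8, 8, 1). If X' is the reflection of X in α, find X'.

(16, 2, -7)

PQ = (6, 8, 12), PR = (6, 0, 18); a normal to α is PQ × PR = (144, -36, -48).
Using P: α has equation 144x - 36y - 48z = 540.
λ = (n·X − d)/|n|² = (-1488 − 540)/24336 = -1/12.
Reflection = X − 2λn = (-8, 8, 1) − (-1/6)·(144, -36, -48) = (16, 2, -7).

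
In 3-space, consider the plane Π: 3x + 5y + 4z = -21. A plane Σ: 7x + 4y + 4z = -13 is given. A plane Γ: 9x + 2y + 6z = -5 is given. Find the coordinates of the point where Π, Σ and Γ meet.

(1, -4, -1)

Solving the 3×3 linear system 3x + 5y + 4z = -21, 7x + 4y + 4z = -13, 9x + 2y + 6z = -5 (e.g. by elimination or Cramer's rule, determinant = -70) gives (1, -4, -1).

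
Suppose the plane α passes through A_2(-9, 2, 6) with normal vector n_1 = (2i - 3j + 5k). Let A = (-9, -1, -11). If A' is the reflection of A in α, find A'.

(-1, -13, 9)

α: n_1·r = n_1·A_2 gives 2x - 3y + 5z = 6.
λ = (n·A − d)/|n|² = (-70 − 6)/38 = -2.
Reflection = A − 2λn = (-9, -1, -11) − (-4)·(2, -3, 5) = (-1, -13, 9).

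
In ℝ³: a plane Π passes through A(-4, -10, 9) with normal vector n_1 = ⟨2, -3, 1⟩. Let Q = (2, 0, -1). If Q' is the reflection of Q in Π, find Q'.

(10, -12, 3)

Π: n_1·r = n_1·A gives 2x - 3y + z = 31.
λ = (n·Q − d)/|n|² = (3 − 31)/14 = -2.
Reflection = Q − 2λn = (2, 0, -1) − (-4)·(2, -3, 1) = (10, -12, 3).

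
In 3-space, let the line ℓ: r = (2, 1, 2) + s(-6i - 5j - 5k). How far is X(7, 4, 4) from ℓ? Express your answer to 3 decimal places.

1.681

Taking (2, 1, 2) on ℓ with direction v = (-6, -5, -5): w = X − (2, 1, 2) = (5, 3, 2), and w × v = (-5, 13, -7).
Distance = |w × v| / |v| = √243 / √86 ≈ 1.681.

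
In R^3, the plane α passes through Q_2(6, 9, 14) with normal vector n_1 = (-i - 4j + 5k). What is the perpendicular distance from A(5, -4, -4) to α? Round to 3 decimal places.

5.709

α: n_1·r = n_1·Q_2 gives -x - 4y + 5z = 28.
n·A − d = (-1)·(5) + (-4)·(-4) + (5)·(-4) − 28 = -37; |n| = √42.
Distance = |-37| / √42 = 37/√42 ≈ 5.709.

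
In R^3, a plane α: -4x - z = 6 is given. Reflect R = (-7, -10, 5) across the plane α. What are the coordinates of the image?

λ = (n·R − d)/|n|² = (23 − 6)/17 = 1.
Reflection = R − 2λn = (-7, -10, 5) − 2·(-4, 0, -1) = (1, -10, 7).

(1, -10, 7)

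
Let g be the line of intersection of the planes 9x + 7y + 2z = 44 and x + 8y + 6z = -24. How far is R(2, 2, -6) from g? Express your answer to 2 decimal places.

3.35

Direction of g: (9, 7, 2) × (1, 8, 6) = (26, -52, 65).
A point on g: solving the two plane equations with x = 6 gives (6, 0, -5).
Taking (6, 0, -5) on g with direction v = (26, -52, 65): w = R − (6, 0, -5) = (-4, 2, -1), and w × v = (78, 234, 156).
Distance = |w × v| / |v| = √85176 / √7605 ≈ 3.35.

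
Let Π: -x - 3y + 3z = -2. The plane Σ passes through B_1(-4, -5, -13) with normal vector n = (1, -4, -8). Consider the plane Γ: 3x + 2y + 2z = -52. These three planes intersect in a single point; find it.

(-4, -9, -11)

Σ: n·r = n·B_1 gives x - 4y - 8z = 120.
Solving the 3×3 linear system -x - 3y + 3z = -2, x - 4y - 8z = 120, 3x + 2y + 2z = -52 (e.g. by elimination or Cramer's rule, determinant = 112) gives (-4, -9, -11).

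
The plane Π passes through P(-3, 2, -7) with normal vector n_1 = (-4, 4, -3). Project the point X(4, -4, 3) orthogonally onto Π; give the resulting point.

Π: n_1·r = n_1·P gives -4x + 4y - 3z = 41.
Foot = X − λn with λ = (n·X − d)/|n|² = (-41 − 41)/41 = -2.
Foot = (4, -4, 3) − (-2)·(-4, 4, -3) = (-4, 4, -3).

(-4, 4, -3)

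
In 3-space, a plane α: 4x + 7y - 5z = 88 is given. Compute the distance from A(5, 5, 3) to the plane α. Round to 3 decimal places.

n·A − d = (4)·(5) + (7)·(5) + (-5)·(3) − 88 = -48; |n| = √90.
Distance = |-48| / √90 = 48/√90 ≈ 5.060.

5.060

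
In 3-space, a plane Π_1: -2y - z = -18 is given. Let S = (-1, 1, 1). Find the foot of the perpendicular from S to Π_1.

Foot = S − λn with λ = (n·S − d)/|n|² = (-3 − (-18))/5 = 3.
Foot = (-1, 1, 1) − 3·(0, -2, -1) = (-1, 7, 4).

(-1, 7, 4)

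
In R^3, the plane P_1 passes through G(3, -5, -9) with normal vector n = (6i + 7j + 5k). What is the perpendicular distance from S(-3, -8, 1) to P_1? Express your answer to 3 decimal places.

0.667

P_1: n·r = n·G gives 6x + 7y + 5z = -62.
n·S − d = (6)·(-3) + (7)·(-8) + (5)·(1) − (-62) = -7; |n| = √110.
Distance = |-7| / √110 = 7/√110 ≈ 0.667.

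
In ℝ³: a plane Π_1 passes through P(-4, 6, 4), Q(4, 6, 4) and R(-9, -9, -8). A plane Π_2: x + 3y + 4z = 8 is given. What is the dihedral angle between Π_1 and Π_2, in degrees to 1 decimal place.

75.8

PQ = (8, 0, 0), PR = (-5, -15, -12); a normal to Π_1 is PQ × PR = (0, 96, -120).
Using P: Π_1 has equation 96y - 120z = 96.
cos θ = |n₁·n₂| / (|n₁||n₂|) = |-192| / (√23616 · √26).
θ = arccos(0.24503) ≈ 75.8°.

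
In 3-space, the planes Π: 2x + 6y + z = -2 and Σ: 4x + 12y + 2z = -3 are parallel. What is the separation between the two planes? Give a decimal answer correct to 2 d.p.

Rescale Σ by 1/2: 2x + 6y + z = -3/2. Then distance = |-2 − (-3/2)| / √41 ≈ 0.08.

0.08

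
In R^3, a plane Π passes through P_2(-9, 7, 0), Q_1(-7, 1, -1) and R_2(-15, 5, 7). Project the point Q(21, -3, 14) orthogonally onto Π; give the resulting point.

(-1, -7, -6)

P_2Q_1 = (2, -6, -1), P_2R_2 = (-6, -2, 7); a normal to Π is P_2Q_1 × P_2R_2 = (-44, -8, -40).
Using P_2: Π has equation -44x - 8y - 40z = 340.
Foot = Q − λn with λ = (n·Q − d)/|n|² = (-1460 − 340)/3600 = -1/2.
Foot = (21, -3, 14) − (-1/2)·(-44, -8, -40) = (-1, -7, -6).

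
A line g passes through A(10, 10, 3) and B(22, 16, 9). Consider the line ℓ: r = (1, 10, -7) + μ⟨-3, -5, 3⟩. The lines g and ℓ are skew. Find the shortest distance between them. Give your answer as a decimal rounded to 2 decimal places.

0.14

A direction vector for g is B − A = (12, 6, 6).
Common perpendicular direction n = (12, 6, 6) × (-3, -5, 3) = (48, -54, -42).
With w = (1, 10, -7) − (10, 10, 3) = (-9, 0, -10), w · n = -12.
Distance = |w · n| / |n| = |-12| / √6984 ≈ 0.14.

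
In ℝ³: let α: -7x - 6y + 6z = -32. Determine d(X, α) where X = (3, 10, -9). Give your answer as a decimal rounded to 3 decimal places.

n·X − d = (-7)·(3) + (-6)·(10) + (6)·(-9) − (-32) = -103; |n| = √121.
Distance = |-103| / √121 = 103/√121 ≈ 9.364.

9.364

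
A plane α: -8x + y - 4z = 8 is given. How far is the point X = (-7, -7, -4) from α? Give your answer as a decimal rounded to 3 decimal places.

n·X − d = (-8)·(-7) + (1)·(-7) + (-4)·(-4) − 8 = 57; |n| = √81.
Distance = |57| / √81 = 57/√81 ≈ 6.333.

6.333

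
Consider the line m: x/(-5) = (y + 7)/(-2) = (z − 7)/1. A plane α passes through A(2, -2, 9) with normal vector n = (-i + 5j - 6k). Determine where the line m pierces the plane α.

m has direction (-5, -2, 1) through (0, -7, 7).
α: n·r = n·A gives -x + 5y - 6z = -66.
Substitute r = (0, -7, 7) + t(-5, -2, 1) into the plane: -77 + (-11)t = -66, so t = -1.
Intersection: (0, -7, 7) + (-1)·(-5, -2, 1) = (5, -5, 6).

(5, -5, 6)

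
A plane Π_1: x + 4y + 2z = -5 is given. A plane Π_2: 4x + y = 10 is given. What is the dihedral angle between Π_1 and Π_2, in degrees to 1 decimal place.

65.0

cos θ = |n₁·n₂| / (|n₁||n₂|) = |8| / (√21 · √17).
θ = arccos(0.42340) ≈ 65.0°.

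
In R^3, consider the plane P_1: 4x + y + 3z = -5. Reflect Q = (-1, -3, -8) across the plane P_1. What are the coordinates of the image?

λ = (n·Q − d)/|n|² = (-31 − (-5))/26 = -1.
Reflection = Q − 2λn = (-1, -3, -8) − (-2)·(4, 1, 3) = (7, -1, -2).

(7, -1, -2)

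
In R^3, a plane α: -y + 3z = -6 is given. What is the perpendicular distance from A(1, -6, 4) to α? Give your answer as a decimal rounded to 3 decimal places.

7.589

n·A − d = (0)·(1) + (-1)·(-6) + (3)·(4) − (-6) = 24; |n| = √10.
Distance = |24| / √10 = 24/√10 ≈ 7.589.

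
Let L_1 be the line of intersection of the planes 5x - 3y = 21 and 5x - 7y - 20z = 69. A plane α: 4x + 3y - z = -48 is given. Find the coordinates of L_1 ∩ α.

(-3, -12, 0)

Direction of L_1: (5, -3, 0) × (5, -7, -20) = (60, 100, -20).
A point on L_1: solving the two plane equations with x = -6 gives (-6, -17, 1).
Substitute r = (-6, -17, 1) + t(60, 100, -20) into the plane: -76 + 560t = -48, so t = 1/20.
Intersection: (-6, -17, 1) + (1/20)·(60, 100, -20) = (-3, -12, 0).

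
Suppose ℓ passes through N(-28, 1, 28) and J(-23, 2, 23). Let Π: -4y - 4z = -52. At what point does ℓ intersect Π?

(-8, 5, 8)

A direction vector for ℓ is J − N = (5, 1, -5).
Substitute r = (-28, 1, 28) + t(5, 1, -5) into the plane: -116 + 16t = -52, so t = 4.
Intersection: (-28, 1, 28) + 4·(5, 1, -5) = (-8, 5, 8).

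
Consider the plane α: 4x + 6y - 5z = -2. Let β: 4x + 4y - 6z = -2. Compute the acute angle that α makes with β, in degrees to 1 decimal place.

14.7

cos θ = |n₁·n₂| / (|n₁||n₂|) = |70| / (√77 · √68).
θ = arccos(0.96738) ≈ 14.7°.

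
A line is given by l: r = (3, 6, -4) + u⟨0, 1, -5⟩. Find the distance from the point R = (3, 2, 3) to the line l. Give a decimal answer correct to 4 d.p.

Taking (3, 6, -4) on l with direction v = (0, 1, -5): w = R − (3, 6, -4) = (0, -4, 7), and w × v = (13, 0, 0).
Distance = |w × v| / |v| = √169 / √26 ≈ 2.5495.

2.5495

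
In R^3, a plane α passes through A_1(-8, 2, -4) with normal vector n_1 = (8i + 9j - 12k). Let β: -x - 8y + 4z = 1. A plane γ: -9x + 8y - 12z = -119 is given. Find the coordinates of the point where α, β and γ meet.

(7, 2, 6)

α: n_1·r = n_1·A_1 gives 8x + 9y - 12z = 2.
Solving the 3×3 linear system 8x + 9y - 12z = 2, -x - 8y + 4z = 1, -9x + 8y - 12z = -119 (e.g. by elimination or Cramer's rule, determinant = 1040) gives (7, 2, 6).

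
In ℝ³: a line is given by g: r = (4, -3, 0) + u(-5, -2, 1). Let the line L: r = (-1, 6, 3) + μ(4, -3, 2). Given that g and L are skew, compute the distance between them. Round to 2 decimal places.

Common perpendicular direction n = (-5, -2, 1) × (4, -3, 2) = (-1, 14, 23).
With w = (-1, 6, 3) − (4, -3, 0) = (-5, 9, 3), w · n = 200.
Distance = |w · n| / |n| = |200| / √726 ≈ 7.42.

7.42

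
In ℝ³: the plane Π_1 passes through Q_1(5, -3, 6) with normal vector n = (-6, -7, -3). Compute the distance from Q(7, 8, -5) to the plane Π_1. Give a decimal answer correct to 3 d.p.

5.776

Π_1: n·r = n·Q_1 gives -6x - 7y - 3z = -27.
n·Q − d = (-6)·(7) + (-7)·(8) + (-3)·(-5) − (-27) = -56; |n| = √94.
Distance = |-56| / √94 = 56/√94 ≈ 5.776.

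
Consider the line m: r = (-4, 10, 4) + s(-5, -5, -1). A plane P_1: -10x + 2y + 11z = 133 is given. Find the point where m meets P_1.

(-9, 5, 3)

Substitute r = (-4, 10, 4) + t(-5, -5, -1) into the plane: 104 + 29t = 133, so t = 1.
Intersection: (-4, 10, 4) + 1·(-5, -5, -1) = (-9, 5, 3).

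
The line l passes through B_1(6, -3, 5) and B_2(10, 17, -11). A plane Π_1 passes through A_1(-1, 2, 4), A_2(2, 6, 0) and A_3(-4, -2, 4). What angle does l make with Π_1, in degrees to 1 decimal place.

19.8

A direction vector for l is B_2 − B_1 = (4, 20, -16).
A_1A_2 = (3, 4, -4), A_1A_3 = (-3, -4, 0); a normal to Π_1 is A_1A_2 × A_1A_3 = (-16, 12, 0).
Using A_1: Π_1 has equation -16x + 12y = 40.
sin θ = |n·v| / (|n||v|) = |176| / (√400 · √672) = 0.33947.
θ ≈ 19.8°.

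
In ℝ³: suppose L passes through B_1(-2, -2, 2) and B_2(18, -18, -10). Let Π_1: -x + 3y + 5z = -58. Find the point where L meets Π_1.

A direction vector for L is B_2 − B_1 = (20, -16, -12).
Substitute r = (-2, -2, 2) + t(20, -16, -12) into the plane: 6 + (-128)t = -58, so t = 1/2.
Intersection: (-2, -2, 2) + (1/2)·(20, -16, -12) = (8, -10, -4).

(8, -10, -4)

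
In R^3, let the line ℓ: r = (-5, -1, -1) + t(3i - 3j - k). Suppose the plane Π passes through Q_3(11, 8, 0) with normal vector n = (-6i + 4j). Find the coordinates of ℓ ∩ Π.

(1, -7, -3)

Π: n·r = n·Q_3 gives -6x + 4y = -34.
Substitute r = (-5, -1, -1) + t(3, -3, -1) into the plane: 26 + (-30)t = -34, so t = 2.
Intersection: (-5, -1, -1) + 2·(3, -3, -1) = (1, -7, -3).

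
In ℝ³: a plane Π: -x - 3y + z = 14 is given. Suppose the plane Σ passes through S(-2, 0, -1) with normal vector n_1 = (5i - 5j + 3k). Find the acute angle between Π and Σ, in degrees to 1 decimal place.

Σ: n_1·r = n_1·S gives 5x - 5y + 3z = -13.
cos θ = |n₁·n₂| / (|n₁||n₂|) = |13| / (√11 · √59).
θ = arccos(0.51029) ≈ 59.3°.

59.3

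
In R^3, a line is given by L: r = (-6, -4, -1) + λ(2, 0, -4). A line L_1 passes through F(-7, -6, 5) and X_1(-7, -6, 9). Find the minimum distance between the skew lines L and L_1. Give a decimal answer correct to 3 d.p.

2.000

A direction vector for L_1 is X_1 − F = (0, 0, 4).
Common perpendicular direction n = (2, 0, -4) × (0, 0, 4) = (0, -8, 0).
With w = (-7, -6, 5) − (-6, -4, -1) = (-1, -2, 6), w · n = 16.
Distance = |w · n| / |n| = |16| / √64 ≈ 2.000.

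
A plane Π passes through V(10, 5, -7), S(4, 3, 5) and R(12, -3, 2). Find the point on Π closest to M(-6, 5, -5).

VS = (-6, -2, 12), VR = (2, -8, 9); a normal to Π is VS × VR = (78, 78, 52).
Using V: Π has equation 78x + 78y + 52z = 806.
Foot = M − λn with λ = (n·M − d)/|n|² = (-338 − 806)/14872 = -1/13.
Foot = (-6, 5, -5) − (-1/13)·(78, 78, 52) = (0, 11, -1).

(0, 11, -1)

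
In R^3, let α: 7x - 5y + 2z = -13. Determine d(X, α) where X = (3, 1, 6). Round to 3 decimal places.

4.642

n·X − d = (7)·(3) + (-5)·(1) + (2)·(6) − (-13) = 41; |n| = √78.
Distance = |41| / √78 = 41/√78 ≈ 4.642.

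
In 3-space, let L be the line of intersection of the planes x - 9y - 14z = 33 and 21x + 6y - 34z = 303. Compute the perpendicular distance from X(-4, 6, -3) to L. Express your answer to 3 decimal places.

6.336

Direction of L: (1, -9, -14) × (21, 6, -34) = (390, -260, 195).
A point on L: solving the two plane equations with x = 3 gives (3, 6, -6).
Taking (3, 6, -6) on L with direction v = (390, -260, 195): w = X − (3, 6, -6) = (-7, 0, 3), and w × v = (780, 2535, 1820).
Distance = |w × v| / |v| = √10347025 / √257725 ≈ 6.336.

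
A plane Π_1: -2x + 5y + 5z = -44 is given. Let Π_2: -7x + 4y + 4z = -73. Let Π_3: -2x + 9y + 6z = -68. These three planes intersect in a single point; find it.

(7, -6, 0)

Solving the 3×3 linear system -2x + 5y + 5z = -44, -7x + 4y + 4z = -73, -2x + 9y + 6z = -68 (e.g. by elimination or Cramer's rule, determinant = -81) gives (7, -6, 0).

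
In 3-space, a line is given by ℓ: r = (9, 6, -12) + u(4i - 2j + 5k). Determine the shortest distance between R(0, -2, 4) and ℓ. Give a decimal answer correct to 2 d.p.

17.92

Taking (9, 6, -12) on ℓ with direction v = (4, -2, 5): w = R − (9, 6, -12) = (-9, -8, 16), and w × v = (-8, 109, 50).
Distance = |w × v| / |v| = √14445 / √45 ≈ 17.92.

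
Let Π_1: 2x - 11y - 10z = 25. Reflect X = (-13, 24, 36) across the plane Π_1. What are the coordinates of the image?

(-1, -42, -24)

λ = (n·X − d)/|n|² = (-650 − 25)/225 = -3.
Reflection = X − 2λn = (-13, 24, 36) − (-6)·(2, -11, -10) = (-1, -42, -24).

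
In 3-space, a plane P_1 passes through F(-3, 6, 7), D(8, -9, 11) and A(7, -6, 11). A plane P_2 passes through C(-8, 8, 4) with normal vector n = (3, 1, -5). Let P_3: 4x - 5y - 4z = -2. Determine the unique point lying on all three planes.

FD = (11, -15, 4), FA = (10, -12, 4); a normal to P_1 is FD × FA = (-12, -4, 18).
Using F: P_1 has equation -12x - 4y + 18z = 138.
P_2: n·r = n·C gives 3x + y - 5z = -36.
Solving the 3×3 linear system -12x - 4y + 18z = 138, 3x + y - 5z = -36, 4x - 5y - 4z = -2 (e.g. by elimination or Cramer's rule, determinant = 38) gives (-5, -6, 3).

(-5, -6, 3)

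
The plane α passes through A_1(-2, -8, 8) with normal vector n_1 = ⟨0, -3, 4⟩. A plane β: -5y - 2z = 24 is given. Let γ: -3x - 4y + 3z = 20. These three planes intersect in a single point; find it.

(12, -8, 8)

α: n_1·r = n_1·A_1 gives -3y + 4z = 56.
Solving the 3×3 linear system -3y + 4z = 56, -5y - 2z = 24, -3x - 4y + 3z = 20 (e.g. by elimination or Cramer's rule, determinant = -78) gives (12, -8, 8).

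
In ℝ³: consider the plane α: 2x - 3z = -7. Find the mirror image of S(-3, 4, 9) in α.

(5, 4, -3)

λ = (n·S − d)/|n|² = (-33 − (-7))/13 = -2.
Reflection = S − 2λn = (-3, 4, 9) − (-4)·(2, 0, -3) = (5, 4, -3).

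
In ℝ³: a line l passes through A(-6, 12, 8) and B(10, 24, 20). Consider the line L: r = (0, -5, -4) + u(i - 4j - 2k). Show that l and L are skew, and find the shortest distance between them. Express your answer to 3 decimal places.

3.383

A direction vector for l is B − A = (16, 12, 12).
Common perpendicular direction n = (16, 12, 12) × (1, -4, -2) = (24, 44, -76).
With w = (0, -5, -4) − (-6, 12, 8) = (6, -17, -12), w · n = 308.
Since n ≠ 0 the lines are not parallel, and w · n = 308 ≠ 0 so they do not intersect; hence they are skew.
Distance = |w · n| / |n| = |308| / √8288 ≈ 3.383.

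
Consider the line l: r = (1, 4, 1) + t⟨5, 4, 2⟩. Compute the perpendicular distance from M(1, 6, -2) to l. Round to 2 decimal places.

Taking (1, 4, 1) on l with direction v = (5, 4, 2): w = M − (1, 4, 1) = (0, 2, -3), and w × v = (16, -15, -10).
Distance = |w × v| / |v| = √581 / √45 ≈ 3.59.

3.59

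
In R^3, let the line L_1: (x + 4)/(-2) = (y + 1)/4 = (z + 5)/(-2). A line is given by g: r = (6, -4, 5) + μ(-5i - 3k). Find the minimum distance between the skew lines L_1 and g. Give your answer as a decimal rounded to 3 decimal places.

2.874

L_1 has direction (-2, 4, -2) through (-4, -1, -5).
Common perpendicular direction n = (-2, 4, -2) × (-5, 0, -3) = (-12, 4, 20).
With w = (6, -4, 5) − (-4, -1, -5) = (10, -3, 10), w · n = 68.
Distance = |w · n| / |n| = |68| / √560 ≈ 2.874.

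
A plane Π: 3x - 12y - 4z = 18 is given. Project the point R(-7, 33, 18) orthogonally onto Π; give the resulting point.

(2, -3, 6)

Foot = R − λn with λ = (n·R − d)/|n|² = (-489 − 18)/169 = -3.
Foot = (-7, 33, 18) − (-3)·(3, -12, -4) = (2, -3, 6).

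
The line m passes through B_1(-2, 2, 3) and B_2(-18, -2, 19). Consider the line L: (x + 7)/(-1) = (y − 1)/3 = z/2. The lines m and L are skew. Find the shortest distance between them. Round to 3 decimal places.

5.379

A direction vector for m is B_2 − B_1 = (-16, -4, 16).
L has direction (-1, 3, 2) through (-7, 1, 0).
Common perpendicular direction n = (-16, -4, 16) × (-1, 3, 2) = (-56, 16, -52).
With w = (-7, 1, 0) − (-2, 2, 3) = (-5, -1, -3), w · n = 420.
Distance = |w · n| / |n| = |420| / √6096 ≈ 5.379.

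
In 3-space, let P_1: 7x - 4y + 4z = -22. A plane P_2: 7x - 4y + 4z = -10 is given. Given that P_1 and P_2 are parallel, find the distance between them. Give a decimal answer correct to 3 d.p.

1.333

Same normal n = (7, -4, 4) with |n| = √81; distance = |-22 − (-10)| / |n| = 12/√81 ≈ 1.333.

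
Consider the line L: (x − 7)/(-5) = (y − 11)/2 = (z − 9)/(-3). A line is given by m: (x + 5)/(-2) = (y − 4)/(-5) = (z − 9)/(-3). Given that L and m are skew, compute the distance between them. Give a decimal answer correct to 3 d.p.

8.532

L has direction (-5, 2, -3) through (7, 11, 9).
m has direction (-2, -5, -3) through (-5, 4, 9).
Common perpendicular direction n = (-5, 2, -3) × (-2, -5, -3) = (-21, -9, 29).
With w = (-5, 4, 9) − (7, 11, 9) = (-12, -7, 0), w · n = 315.
Distance = |w · n| / |n| = |315| / √1363 ≈ 8.532.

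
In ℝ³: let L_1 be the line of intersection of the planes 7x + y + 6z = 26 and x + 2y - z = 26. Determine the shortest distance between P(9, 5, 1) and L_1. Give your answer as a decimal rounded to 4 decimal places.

Direction of L_1: (7, 1, 6) × (1, 2, -1) = (-13, 13, 13).
A point on L_1: solving the two plane equations with x = 4 gives (4, 10, -2).
Taking (4, 10, -2) on L_1 with direction v = (-13, 13, 13): w = P − (4, 10, -2) = (5, -5, 3), and w × v = (-104, -104, 0).
Distance = |w × v| / |v| = √21632 / √507 ≈ 6.5320.

6.5320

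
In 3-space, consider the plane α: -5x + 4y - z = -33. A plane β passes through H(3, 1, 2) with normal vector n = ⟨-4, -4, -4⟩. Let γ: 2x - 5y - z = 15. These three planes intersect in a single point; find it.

β: n·r = n·H gives -4x - 4y - 4z = -24.
Solving the 3×3 linear system -5x + 4y - z = -33, -4x - 4y - 4z = -24, 2x - 5y - z = 15 (e.g. by elimination or Cramer's rule, determinant = 4) gives (3, -3, 6).

(3, -3, 6)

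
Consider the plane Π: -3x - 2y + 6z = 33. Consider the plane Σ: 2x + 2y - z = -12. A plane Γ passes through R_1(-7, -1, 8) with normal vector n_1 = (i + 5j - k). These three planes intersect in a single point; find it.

Γ: n_1·r = n_1·R_1 gives x + 5y - z = -20.
Solving the 3×3 linear system -3x - 2y + 6z = 33, 2x + 2y - z = -12, x + 5y - z = -20 (e.g. by elimination or Cramer's rule, determinant = 37) gives (-1, -3, 4).

(-1, -3, 4)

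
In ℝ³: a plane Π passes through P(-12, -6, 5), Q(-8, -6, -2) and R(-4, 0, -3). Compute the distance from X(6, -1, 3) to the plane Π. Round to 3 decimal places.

10.889

PQ = (4, 0, -7), PR = (8, 6, -8); a normal to Π is PQ × PR = (42, -24, 24).
Using P: Π has equation 42x - 24y + 24z = -240.
n·X − d = (42)·(6) + (-24)·(-1) + (24)·(3) − (-240) = 588; |n| = √2916.
Distance = |588| / √2916 = 588/√2916 ≈ 10.889.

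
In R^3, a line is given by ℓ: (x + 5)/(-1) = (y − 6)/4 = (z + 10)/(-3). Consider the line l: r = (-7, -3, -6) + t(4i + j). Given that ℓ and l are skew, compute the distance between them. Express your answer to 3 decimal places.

1.617

ℓ has direction (-1, 4, -3) through (-5, 6, -10).
Common perpendicular direction n = (-1, 4, -3) × (4, 1, 0) = (3, -12, -17).
With w = (-7, -3, -6) − (-5, 6, -10) = (-2, -9, 4), w · n = 34.
Distance = |w · n| / |n| = |34| / √442 ≈ 1.617.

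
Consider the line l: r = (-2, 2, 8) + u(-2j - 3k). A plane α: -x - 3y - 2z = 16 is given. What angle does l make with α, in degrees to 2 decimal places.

sin θ = |n·v| / (|n||v|) = |12| / (√14 · √13) = 0.88950.
θ ≈ 62.81°.

62.81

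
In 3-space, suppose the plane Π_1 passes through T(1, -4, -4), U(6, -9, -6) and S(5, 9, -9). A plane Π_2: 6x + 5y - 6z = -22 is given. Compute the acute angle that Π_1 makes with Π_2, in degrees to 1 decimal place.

TU = (5, -5, -2), TS = (4, 13, -5); a normal to Π_1 is TU × TS = (51, 17, 85).
Using T: Π_1 has equation 51x + 17y + 85z = -357.
cos θ = |n₁·n₂| / (|n₁||n₂|) = |-119| / (√10115 · √97).
θ = arccos(0.12014) ≈ 83.1°.

83.1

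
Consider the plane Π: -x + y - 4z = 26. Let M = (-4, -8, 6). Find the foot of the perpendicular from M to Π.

Foot = M − λn with λ = (n·M − d)/|n|² = (-28 − 26)/18 = -3.
Foot = (-4, -8, 6) − (-3)·(-1, 1, -4) = (-7, -5, -6).

(-7, -5, -6)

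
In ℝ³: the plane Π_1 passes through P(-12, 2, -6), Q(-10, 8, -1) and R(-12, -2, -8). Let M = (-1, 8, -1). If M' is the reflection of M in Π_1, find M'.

(-9, 4, 7)

PQ = (2, 6, 5), PR = (0, -4, -2); a normal to Π_1 is PQ × PR = (8, 4, -8).
Using P: Π_1 has equation 8x + 4y - 8z = -40.
λ = (n·M − d)/|n|² = (32 − (-40))/144 = 1/2.
Reflection = M − 2λn = (-1, 8, -1) − 1·(8, 4, -8) = (-9, 4, 7).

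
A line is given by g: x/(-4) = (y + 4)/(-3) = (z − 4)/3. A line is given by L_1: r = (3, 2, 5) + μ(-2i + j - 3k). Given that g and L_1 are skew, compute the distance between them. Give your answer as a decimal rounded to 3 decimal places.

g has direction (-4, -3, 3) through (0, -4, 4).
Common perpendicular direction n = (-4, -3, 3) × (-2, 1, -3) = (6, -18, -10).
With w = (3, 2, 5) − (0, -4, 4) = (3, 6, 1), w · n = -100.
Distance = |w · n| / |n| = |-100| / √460 ≈ 4.663.

4.663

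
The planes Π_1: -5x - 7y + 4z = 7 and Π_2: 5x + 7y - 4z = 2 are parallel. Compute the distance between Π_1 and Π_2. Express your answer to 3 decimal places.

Rescale Π_2 by 1/(-1): -5x - 7y + 4z = -2. Then distance = |7 − (-2)| / √90 ≈ 0.949.

0.949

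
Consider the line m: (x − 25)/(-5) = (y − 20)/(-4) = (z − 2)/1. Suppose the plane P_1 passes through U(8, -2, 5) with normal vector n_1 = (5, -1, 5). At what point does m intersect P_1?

(10, 8, 5)

m has direction (-5, -4, 1) through (25, 20, 2).
P_1: n_1·r = n_1·U gives 5x - y + 5z = 67.
Substitute r = (25, 20, 2) + t(-5, -4, 1) into the plane: 115 + (-16)t = 67, so t = 3.
Intersection: (25, 20, 2) + 3·(-5, -4, 1) = (10, 8, 5).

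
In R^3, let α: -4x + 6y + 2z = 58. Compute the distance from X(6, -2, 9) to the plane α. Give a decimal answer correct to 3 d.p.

n·X − d = (-4)·(6) + (6)·(-2) + (2)·(9) − 58 = -76; |n| = √56.
Distance = |-76| / √56 = 76/√56 ≈ 10.156.

10.156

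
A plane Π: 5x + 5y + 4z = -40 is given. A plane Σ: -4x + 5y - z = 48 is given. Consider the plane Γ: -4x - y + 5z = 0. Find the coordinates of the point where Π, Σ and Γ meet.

Solving the 3×3 linear system 5x + 5y + 4z = -40, -4x + 5y - z = 48, -4x - y + 5z = 0 (e.g. by elimination or Cramer's rule, determinant = 336) gives (-7, 3, -5).

(-7, 3, -5)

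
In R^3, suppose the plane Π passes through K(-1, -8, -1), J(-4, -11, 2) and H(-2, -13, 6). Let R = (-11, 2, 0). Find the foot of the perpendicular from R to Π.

KJ = (-3, -3, 3), KH = (-1, -5, 7); a normal to Π is KJ × KH = (-6, 18, 12).
Using K: Π has equation -6x + 18y + 12z = -150.
Foot = R − λn with λ = (n·R − d)/|n|² = (102 − (-150))/504 = 1/2.
Foot = (-11, 2, 0) − (1/2)·(-6, 18, 12) = (-8, -7, -6).

(-8, -7, -6)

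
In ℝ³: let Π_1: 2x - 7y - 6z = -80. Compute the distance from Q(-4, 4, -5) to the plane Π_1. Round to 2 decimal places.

7.84

n·Q − d = (2)·(-4) + (-7)·(4) + (-6)·(-5) − (-80) = 74; |n| = √89.
Distance = |74| / √89 = 74/√89 ≈ 7.84.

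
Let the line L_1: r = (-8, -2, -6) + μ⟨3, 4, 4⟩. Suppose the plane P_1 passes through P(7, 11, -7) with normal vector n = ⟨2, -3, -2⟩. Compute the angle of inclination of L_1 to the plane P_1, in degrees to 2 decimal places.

32.02

P_1: n·r = n·P gives 2x - 3y - 2z = -5.
sin θ = |n·v| / (|n||v|) = |-14| / (√17 · √41) = 0.53029.
θ ≈ 32.02°.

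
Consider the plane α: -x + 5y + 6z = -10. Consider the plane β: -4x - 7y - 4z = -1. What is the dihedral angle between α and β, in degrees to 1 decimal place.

cos θ = |n₁·n₂| / (|n₁||n₂|) = |-55| / (√62 · √81).
θ = arccos(0.77611) ≈ 39.1°.

39.1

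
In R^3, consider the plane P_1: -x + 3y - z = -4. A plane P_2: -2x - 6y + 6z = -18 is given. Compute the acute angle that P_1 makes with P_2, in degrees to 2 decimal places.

cos θ = |n₁·n₂| / (|n₁||n₂|) = |-22| / (√11 · √76).
θ = arccos(0.76089) ≈ 40.46°.

40.46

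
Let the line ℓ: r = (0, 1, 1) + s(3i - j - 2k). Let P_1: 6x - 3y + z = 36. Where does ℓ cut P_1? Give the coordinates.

Substitute r = (0, 1, 1) + t(3, -1, -2) into the plane: -2 + 19t = 36, so t = 2.
Intersection: (0, 1, 1) + 2·(3, -1, -2) = (6, -1, -3).

(6, -1, -3)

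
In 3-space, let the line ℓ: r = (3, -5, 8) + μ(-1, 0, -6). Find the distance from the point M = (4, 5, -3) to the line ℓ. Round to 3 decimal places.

Taking (3, -5, 8) on ℓ with direction v = (-1, 0, -6): w = M − (3, -5, 8) = (1, 10, -11), and w × v = (-60, 17, 10).
Distance = |w × v| / |v| = √3989 / √37 ≈ 10.383.

10.383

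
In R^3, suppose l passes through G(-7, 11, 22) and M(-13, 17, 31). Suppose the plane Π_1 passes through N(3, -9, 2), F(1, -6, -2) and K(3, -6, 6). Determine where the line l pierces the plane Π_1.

(1, 3, 10)

A direction vector for l is M − G = (-6, 6, 9).
NF = (-2, 3, -4), NK = (0, 3, 4); a normal to Π_1 is NF × NK = (24, 8, -6).
Using N: Π_1 has equation 24x + 8y - 6z = -12.
Substitute r = (-7, 11, 22) + t(-6, 6, 9) into the plane: -212 + (-150)t = -12, so t = -4/3.
Intersection: (-7, 11, 22) + (-4/3)·(-6, 6, 9) = (1, 3, 10).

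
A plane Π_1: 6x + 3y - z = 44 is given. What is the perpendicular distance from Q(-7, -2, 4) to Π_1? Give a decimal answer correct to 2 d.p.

n·Q − d = (6)·(-7) + (3)·(-2) + (-1)·(4) − 44 = -96; |n| = √46.
Distance = |-96| / √46 = 96/√46 ≈ 14.15.

14.15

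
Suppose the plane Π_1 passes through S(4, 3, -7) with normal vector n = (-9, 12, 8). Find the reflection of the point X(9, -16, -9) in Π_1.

Π_1: n·r = n·S gives -9x + 12y + 8z = -56.
λ = (n·X − d)/|n|² = (-345 − (-56))/289 = -1.
Reflection = X − 2λn = (9, -16, -9) − (-2)·(-9, 12, 8) = (-9, 8, 7).

(-9, 8, 7)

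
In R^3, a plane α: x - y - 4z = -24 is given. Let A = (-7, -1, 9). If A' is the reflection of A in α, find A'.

(-5, -3, 1)

λ = (n·A − d)/|n|² = (-42 − (-24))/18 = -1.
Reflection = A − 2λn = (-7, -1, 9) − (-2)·(1, -1, -4) = (-5, -3, 1).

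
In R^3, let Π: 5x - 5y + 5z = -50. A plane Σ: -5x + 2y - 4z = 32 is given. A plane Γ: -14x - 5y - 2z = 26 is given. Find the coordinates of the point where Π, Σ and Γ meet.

(-4, 6, 0)

Solving the 3×3 linear system 5x - 5y + 5z = -50, -5x + 2y - 4z = 32, -14x - 5y - 2z = 26 (e.g. by elimination or Cramer's rule, determinant = -85) gives (-4, 6, 0).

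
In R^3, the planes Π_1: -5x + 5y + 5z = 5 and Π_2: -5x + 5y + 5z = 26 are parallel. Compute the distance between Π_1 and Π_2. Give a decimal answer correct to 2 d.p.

2.42

Same normal n = (-5, 5, 5) with |n| = √75; distance = |5 − 26| / |n| = 21/√75 ≈ 2.42.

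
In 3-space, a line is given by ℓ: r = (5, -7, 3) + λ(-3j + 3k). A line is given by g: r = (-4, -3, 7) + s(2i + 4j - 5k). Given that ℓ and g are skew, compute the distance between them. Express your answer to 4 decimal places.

Common perpendicular direction n = (0, -3, 3) × (2, 4, -5) = (3, 6, 6).
With w = (-4, -3, 7) − (5, -7, 3) = (-9, 4, 4), w · n = 21.
Distance = |w · n| / |n| = |21| / √81 ≈ 2.3333.

2.3333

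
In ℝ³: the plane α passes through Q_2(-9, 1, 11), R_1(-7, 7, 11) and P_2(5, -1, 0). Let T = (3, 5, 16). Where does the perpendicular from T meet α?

(-3, 7, 8)

Q_2R_1 = (2, 6, 0), Q_2P_2 = (14, -2, -11); a normal to α is Q_2R_1 × Q_2P_2 = (-66, 22, -88).
Using Q_2: α has equation -66x + 22y - 88z = -352.
Foot = T − λn with λ = (n·T − d)/|n|² = (-1496 − (-352))/12584 = -1/11.
Foot = (3, 5, 16) − (-1/11)·(-66, 22, -88) = (-3, 7, 8).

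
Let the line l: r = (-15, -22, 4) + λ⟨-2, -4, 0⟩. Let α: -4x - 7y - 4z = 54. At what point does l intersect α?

Substitute r = (-15, -22, 4) + t(-2, -4, 0) into the plane: 198 + 36t = 54, so t = -4.
Intersection: (-15, -22, 4) + (-4)·(-2, -4, 0) = (-7, -6, 4).

(-7, -6, 4)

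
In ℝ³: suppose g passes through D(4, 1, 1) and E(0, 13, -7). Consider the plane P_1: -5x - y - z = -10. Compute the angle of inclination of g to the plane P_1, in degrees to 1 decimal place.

A direction vector for g is E − D = (-4, 12, -8).
sin θ = |n·v| / (|n||v|) = |16| / (√27 · √224) = 0.20574.
θ ≈ 11.9°.

11.9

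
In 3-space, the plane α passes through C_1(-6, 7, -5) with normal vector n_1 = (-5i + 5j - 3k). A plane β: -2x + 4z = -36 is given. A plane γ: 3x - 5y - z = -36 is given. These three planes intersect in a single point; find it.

(-2, 8, -10)

α: n_1·r = n_1·C_1 gives -5x + 5y - 3z = 80.
Solving the 3×3 linear system -5x + 5y - 3z = 80, -2x + 4z = -36, 3x - 5y - z = -36 (e.g. by elimination or Cramer's rule, determinant = -80) gives (-2, 8, -10).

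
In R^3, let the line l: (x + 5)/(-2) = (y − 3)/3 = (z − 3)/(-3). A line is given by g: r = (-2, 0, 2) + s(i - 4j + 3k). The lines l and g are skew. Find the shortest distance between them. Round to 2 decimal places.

l has direction (-2, 3, -3) through (-5, 3, 3).
Common perpendicular direction n = (-2, 3, -3) × (1, -4, 3) = (-3, 3, 5).
With w = (-2, 0, 2) − (-5, 3, 3) = (3, -3, -1), w · n = -23.
Distance = |w · n| / |n| = |-23| / √43 ≈ 3.51.

3.51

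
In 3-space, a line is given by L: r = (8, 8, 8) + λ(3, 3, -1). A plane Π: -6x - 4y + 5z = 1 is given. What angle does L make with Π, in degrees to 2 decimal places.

sin θ = |n·v| / (|n||v|) = |-35| / (√77 · √19) = 0.91505.
θ ≈ 66.21°.

66.21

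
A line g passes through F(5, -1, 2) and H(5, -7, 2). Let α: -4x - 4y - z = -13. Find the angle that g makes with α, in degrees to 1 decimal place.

A direction vector for g is H − F = (0, -6, 0).
sin θ = |n·v| / (|n||v|) = |24| / (√33 · √36) = 0.69631.
θ ≈ 44.1°.

44.1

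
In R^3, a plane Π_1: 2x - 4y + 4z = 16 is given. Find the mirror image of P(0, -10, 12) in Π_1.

(-8, 6, -4)

λ = (n·P − d)/|n|² = (88 − 16)/36 = 2.
Reflection = P − 2λn = (0, -10, 12) − 4·(2, -4, 4) = (-8, 6, -4).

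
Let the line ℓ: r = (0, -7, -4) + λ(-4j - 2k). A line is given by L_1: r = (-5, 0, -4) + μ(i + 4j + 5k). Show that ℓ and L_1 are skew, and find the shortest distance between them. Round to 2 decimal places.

3.59

Common perpendicular direction n = (0, -4, -2) × (1, 4, 5) = (-12, -2, 4).
With w = (-5, 0, -4) − (0, -7, -4) = (-5, 7, 0), w · n = 46.
Since n ≠ 0 the lines are not parallel, and w · n = 46 ≠ 0 so they do not intersect; hence they are skew.
Distance = |w · n| / |n| = |46| / √164 ≈ 3.59.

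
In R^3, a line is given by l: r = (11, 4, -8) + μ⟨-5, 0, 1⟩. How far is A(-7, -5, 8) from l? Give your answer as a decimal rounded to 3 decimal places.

Taking (11, 4, -8) on l with direction v = (-5, 0, 1): w = A − (11, 4, -8) = (-18, -9, 16), and w × v = (-9, -62, -45).
Distance = |w × v| / |v| = √5950 / √26 ≈ 15.128.

15.128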